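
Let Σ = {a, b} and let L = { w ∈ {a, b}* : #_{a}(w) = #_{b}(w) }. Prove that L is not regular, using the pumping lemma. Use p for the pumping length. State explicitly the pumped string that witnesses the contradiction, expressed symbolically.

Suppose for contradiction that L is regular, and let p be the pumping length.
Choose w = a^p b^p ∈ L with |w| = 2p ≥ p.
Write w = xyz as guaranteed by the lemma, with |xy| ≤ p and y is nonempty.
The first p characters of w are a's, so xy (and hence y) consists only of a's. Write y = a^k, 1 ≤ k ≤ p.
Pump with i = 2: xy^2z = a^{p+k} b^p has p+k occurrences of a but only p of b. Since k ≥ 1 the counts differ, so xy^2z ∉ L.
This is a contradiction; hence L is not regular.

a^{p+k} b^p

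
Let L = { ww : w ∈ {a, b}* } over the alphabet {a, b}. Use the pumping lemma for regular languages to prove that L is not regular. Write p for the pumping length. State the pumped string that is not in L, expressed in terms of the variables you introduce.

a^{p+k} b^p a^p b^p

Toward a contradiction, assume L is regular with pumping length p.
Take w = a^p b^p a^p b^p = uu where u = a^pb^p; then w ∈ L and |w| = 4p ≥ p.
By the pumping lemma, w = xyz with |xy| ≤ p and |y| ≥ 1.
The first p characters of w are a's, so xy (and hence y) consists only of a's. Write y = a^k, 1 ≤ k ≤ p.
Pump with i = 2: xy^2z = a^{p+k} b^p a^p b^p, of length 4p+k. Suppose this equals vv. The string starts with a and ends with b, so v does too; thus the boundary between the two copies of v is a b→a transition. There is exactly one such transition, at position 2p+k, so |v| = 2p+k and |vv| = 4p+2k ≠ 4p+k since k ≥ 1. So xy^2z ∉ L.
Contradiction. Therefore L is not regular.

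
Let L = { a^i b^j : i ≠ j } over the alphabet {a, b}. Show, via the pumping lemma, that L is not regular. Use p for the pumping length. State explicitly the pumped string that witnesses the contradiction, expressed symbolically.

a^{p+p!} b^{p+p!}

Assume L is regular; let p be its pumping constant.
Choose w = a^p b^{p+p!}. Since p ≠ p+p!, w ∈ L; and |w| ≥ p.
By the pumping lemma, w = xyz with |xy| ≤ p and |y| ≥ 1.
Because |xy| ≤ p and w begins with p copies of a, we have y = a^k with 1 ≤ k ≤ p.
Since 1 ≤ k ≤ p, k divides p!; set t = 1 + p!/k. Then xy^t z has p + (p!/k)·k = p + p! copies of a. Now the a-count equals the b-count, so i ≠ j fails. So xy^t z = a^{p+p!} b^{p+p!} ∉ L.
This contradicts the pumping lemma, so L is not regular.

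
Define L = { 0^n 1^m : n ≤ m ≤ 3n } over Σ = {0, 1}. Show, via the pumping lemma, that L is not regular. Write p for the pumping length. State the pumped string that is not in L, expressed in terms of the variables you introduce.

0^{p+k} 1^p

Assume L is regular. Let p be the pumping length given by the pumping lemma.
Take w = 0^p 1^p ∈ L (since p ≤ p ≤ 3p), with |w| = 2p ≥ p.
The pumping lemma gives a decomposition w = xyz where |xy| ≤ p and |y| > 0.
The first p characters of w are 0's, so xy (and hence y) consists only of 0's. Write y = 0^k, 1 ≤ k ≤ p.
Pump with i = 2: xy^2z = 0^{p+k} 1^p. Now n = p+k > p = m, so the condition n ≤ m fails. Thus xy^2z ∉ L.
This contradicts the pumping lemma, so L is not regular.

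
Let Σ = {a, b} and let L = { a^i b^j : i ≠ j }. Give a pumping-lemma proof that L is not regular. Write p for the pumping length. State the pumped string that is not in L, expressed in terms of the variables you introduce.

a^{p+p!} b^{p+p!}

Assume L is regular; let p be its pumping constant.
Choose w = a^p b^{p+p!}. Since p ≠ p+p!, w ∈ L; and |w| ≥ p.
By the pumping lemma, w = xyz with |xy| ≤ p and y is nonempty.
The first p characters of w are a's, so xy (and hence y) consists only of a's. Write y = a^k, 1 ≤ k ≤ p.
Since 1 ≤ k ≤ p, k divides p!; set t = 1 + p!/k. Then xy^t z has p + (p!/k)·k = p + p! copies of a. Now the a-count equals the b-count, so i ≠ j fails. So xy^t z = a^{p+p!} b^{p+p!} ∉ L.
This is a contradiction; hence L is not regular.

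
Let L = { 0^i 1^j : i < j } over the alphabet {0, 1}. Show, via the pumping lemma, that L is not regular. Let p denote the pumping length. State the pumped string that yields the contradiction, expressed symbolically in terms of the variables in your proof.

0^{p+k} 1^{p+1}

Toward a contradiction, assume L is regular with pumping length p.
Choose w = 0^p 1^{p+1} ∈ L, with |w| = 2p+1 ≥ p.
Write w = xyz as guaranteed by the lemma, with |xy| ≤ p and |y| ≥ 1.
The first p characters of w are 0's, so xy (and hence y) consists only of 0's. Write y = 0^k, 1 ≤ k ≤ p.
Consider xy^2z = 0^{p+k} 1^{p+1}. Since k ≥ 1, the 0-count p+k is at least p+1, so i < j fails; thus xy^2z ∉ L.
This contradicts the pumping lemma, so L is not regular.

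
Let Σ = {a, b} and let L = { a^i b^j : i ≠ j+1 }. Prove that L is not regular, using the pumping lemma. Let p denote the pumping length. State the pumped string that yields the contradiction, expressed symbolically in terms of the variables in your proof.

Suppose for contradiction that L is regular, and let p be the pumping length.
Choose w = a^p b^{p+p!-1}. Since p ≠ (p+p!-1)+1 = p+p!, w ∈ L; and |w| ≥ p.
By the pumping lemma, w = xyz with |xy| ≤ p and |y| ≥ 1.
The first p characters of w are a's, so xy (and hence y) consists only of a's. Write y = a^k, 1 ≤ k ≤ p.
Since 1 ≤ k ≤ p, k divides p!; set t = 1 + p!/k. Then xy^t z has p + (p!/k)·k = p + p! copies of a. Now the a-count is p+p! and (b-count)+1 = (p+p!-1)+1 = p+p!, so i ≠ j+1 fails. So xy^t z = a^{p+p!} b^{p+p!-1} ∉ L.
This contradicts the pumping lemma, so L is not regular.

a^{p+p!} b^{p+p!-1}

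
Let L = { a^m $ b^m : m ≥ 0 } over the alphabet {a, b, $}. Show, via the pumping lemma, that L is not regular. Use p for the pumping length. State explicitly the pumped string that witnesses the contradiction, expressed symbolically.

a^{p+k} $ b^p

Suppose for contradiction that L is regular, and let p be the pumping length.
Take w = a^p $ b^p ∈ L with |w| = 2p+1 ≥ p.
Write w = xyz as guaranteed by the lemma, with |xy| ≤ p and |y| ≥ 1.
Because |xy| ≤ p and w begins with p copies of a, we have y = a^k with 1 ≤ k ≤ p.
Pump with i = 2: xy^2z = a^{p+k} $ b^p, which would require p+k = p. But k ≥ 1, so xy^2z ∉ L.
This contradicts the pumping lemma, so L is not regular.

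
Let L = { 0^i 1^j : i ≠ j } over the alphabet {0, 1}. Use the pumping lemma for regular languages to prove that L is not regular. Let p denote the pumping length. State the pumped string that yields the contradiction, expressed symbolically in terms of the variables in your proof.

0^{p+p!} 1^{p+p!}

Assume L is regular; let p be its pumping constant.
Choose w = 0^p 1^{p+p!}. Since p ≠ p+p!, w ∈ L; and |w| ≥ p.
Write w = xyz as guaranteed by the lemma, with |xy| ≤ p and |y| > 0.
Because |xy| ≤ p and w begins with p copies of 0, we have y = 0^k with 1 ≤ k ≤ p.
Since 1 ≤ k ≤ p, k divides p!; set t = 1 + p!/k. Then xy^t z has p + (p!/k)·k = p + p! copies of 0. Now the 0-count equals the 1-count, so i ≠ j fails. So xy^t z = 0^{p+p!} 1^{p+p!} ∉ L.
Contradiction. Therefore L is not regular.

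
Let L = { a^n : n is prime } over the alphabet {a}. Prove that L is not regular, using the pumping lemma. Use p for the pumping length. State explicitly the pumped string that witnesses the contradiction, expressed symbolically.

Assume L is regular; let p be its pumping constant.
Let q be a prime with q ≥ p+2 (infinitely many primes exist), and take w = a^q ∈ L with |w| = q ≥ p.
Write w = xyz as guaranteed by the lemma, with |xy| ≤ p and y is nonempty.
Then y = a^k for some k with 1 ≤ k ≤ p.
Since 1 ≤ k ≤ p, |xz| = q-k. Pump with i = q+1: |xy^{q+1}z| = (q-k)+(q+1)k = q+qk = q(1+k), which is composite (both factors ≥ 2). So xy^{q+1}z = a^{q(1+k)} ∉ L.
This is a contradiction; hence L is not regular.

a^{q(1+k)}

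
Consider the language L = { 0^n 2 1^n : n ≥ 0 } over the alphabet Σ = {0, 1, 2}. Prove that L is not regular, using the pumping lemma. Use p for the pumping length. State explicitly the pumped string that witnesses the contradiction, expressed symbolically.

0^{p+k} 2 1^p

Assume L is regular; let p be its pumping constant.
Take w = 0^p 2 1^p ∈ L with |w| = 2p+1 ≥ p.
Write w = xyz as guaranteed by the lemma, with |xy| ≤ p and |y| ≥ 1.
Because |xy| ≤ p and w begins with p copies of 0, we have y = 0^k with 1 ≤ k ≤ p.
Pump with i = 2: xy^2z = 0^{p+k} 2 1^p, which would require p+k = p. But k ≥ 1, so xy^2z ∉ L.
Contradiction. Therefore L is not regular.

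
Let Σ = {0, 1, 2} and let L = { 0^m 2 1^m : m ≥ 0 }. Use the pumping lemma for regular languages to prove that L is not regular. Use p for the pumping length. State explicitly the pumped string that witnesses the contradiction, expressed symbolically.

0^{p+k} 2 1^p

Assume L is regular. Let p be the pumping length given by the pumping lemma.
Take w = 0^p 2 1^p ∈ L with |w| = 2p+1 ≥ p.
The pumping lemma gives a decomposition w = xyz where |xy| ≤ p and |y| > 0.
Since the first p symbols of w are all 0's and |xy| ≤ p, y lies entirely in the leading 0-block: y = 0^k for some k with 1 ≤ k ≤ p.
Pump with i = 2: xy^2z = 0^{p+k} 2 1^p, which would require p+k = p. But k ≥ 1, so xy^2z ∉ L.
This contradicts the pumping lemma, so L is not regular.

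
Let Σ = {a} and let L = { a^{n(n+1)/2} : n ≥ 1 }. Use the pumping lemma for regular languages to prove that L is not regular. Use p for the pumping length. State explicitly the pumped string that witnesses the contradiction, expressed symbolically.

a^{p(p+1)/2+k}

Suppose for contradiction that L is regular, and let p be the pumping length.
Take w = a^{p(p+1)/2} ∈ L with |w| = p(p+1)/2 ≥ p.
Write w = xyz as guaranteed by the lemma, with |xy| ≤ p and |y| > 0.
Then y = a^k for some k with 1 ≤ k ≤ p.
Pump with i = 2: xy^2z = a^{p(p+1)/2+k}. Since 1 ≤ k ≤ p, p(p+1)/2 < p(p+1)/2+k ≤ p(p+1)/2+p < (p+1)(p+2)/2, so p(p+1)/2+k is strictly between consecutive triangular numbers. So xy^2z ∉ L.
Contradiction. Therefore L is not regular.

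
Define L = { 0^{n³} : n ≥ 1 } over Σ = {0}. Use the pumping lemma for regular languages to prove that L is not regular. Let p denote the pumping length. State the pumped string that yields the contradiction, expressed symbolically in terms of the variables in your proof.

0^{p³+k}

Toward a contradiction, assume L is regular with pumping length p.
Take w = 0^{p³} ∈ L with |w| = p³ ≥ p.
By the pumping lemma, w = xyz with |xy| ≤ p and |y| ≥ 1.
Then y = 0^k for some k with 1 ≤ k ≤ p.
Pump with i = 2: xy^2z = 0^{p³+k}. Since 1 ≤ k ≤ p, p³ < p³+k ≤ p³+p < p³+3p²+3p+1 = (p+1)³, so p³+k is not a perfect cube. So xy^2z ∉ L.
Contradiction. Therefore L is not regular.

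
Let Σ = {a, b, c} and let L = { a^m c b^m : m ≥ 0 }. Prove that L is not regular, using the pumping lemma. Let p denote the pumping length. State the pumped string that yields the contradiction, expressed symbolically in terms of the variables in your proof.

Toward a contradiction, assume L is regular with pumping length p.
Take w = a^p c b^p ∈ L with |w| = 2p+1 ≥ p.
Write w = xyz as guaranteed by the lemma, with |xy| ≤ p and |y| > 0.
The first p characters of w are a's, so xy (and hence y) consists only of a's. Write y = a^k, 1 ≤ k ≤ p.
Pump with i = 2: xy^2z = a^{p+k} c b^p, which would require p+k = p. But k ≥ 1, so xy^2z ∉ L.
This contradicts the pumping lemma, so L is not regular.

a^{p+k} c b^p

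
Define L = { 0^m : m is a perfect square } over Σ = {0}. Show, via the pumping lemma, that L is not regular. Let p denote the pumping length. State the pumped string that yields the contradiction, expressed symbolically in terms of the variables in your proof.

0^{p²+k}

Suppose for contradiction that L is regular, and let p be the pumping length.
Take w = 0^{p²} ∈ L with |w| = p² ≥ p.
The pumping lemma gives a decomposition w = xyz where |xy| ≤ p and y is nonempty.
Then y = 0^k for some k with 1 ≤ k ≤ p.
Pump with i = 2: xy^2z = 0^{p²+k}. Since 1 ≤ k ≤ p, p² < p²+k ≤ p²+p < (p+1)², so p²+k lies strictly between consecutive squares and is not a perfect square. So xy^2z ∉ L.
Contradiction. Therefore L is not regular.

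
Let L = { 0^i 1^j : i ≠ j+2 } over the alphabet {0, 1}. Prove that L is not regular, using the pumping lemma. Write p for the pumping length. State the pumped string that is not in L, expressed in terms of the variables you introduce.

0^{p+p!} 1^{p+p!-2}

Assume L is regular; let p be its pumping constant.
Choose w = 0^p 1^{p+p!-2}. Since p ≠ (p+p!-2)+2 = p+p!, w ∈ L; and |w| ≥ p.
The pumping lemma gives a decomposition w = xyz where |xy| ≤ p and y is nonempty.
The first p characters of w are 0's, so xy (and hence y) consists only of 0's. Write y = 0^k, 1 ≤ k ≤ p.
Since 1 ≤ k ≤ p, k divides p!; set t = 1 + p!/k. Then xy^t z has p + (p!/k)·k = p + p! copies of 0. Now the 0-count is p+p! and (1-count)+2 = (p+p!-2)+2 = p+p!, so i ≠ j+2 fails. So xy^t z = 0^{p+p!} 1^{p+p!-2} ∉ L.
This is a contradiction; hence L is not regular.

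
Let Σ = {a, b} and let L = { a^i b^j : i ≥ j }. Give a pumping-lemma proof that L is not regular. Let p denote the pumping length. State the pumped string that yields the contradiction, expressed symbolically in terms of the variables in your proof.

a^{p-k} b^p

Assume L is regular; let p be its pumping constant.
Choose w = a^p b^p ∈ L, with |w| = 2p ≥ p.
The pumping lemma gives a decomposition w = xyz where |xy| ≤ p and y is nonempty.
The first p characters of w are a's, so xy (and hence y) consists only of a's. Write y = a^k, 1 ≤ k ≤ p.
Consider xy^0z = xz = a^{p-k} b^p. Since k ≥ 1, the a-count p-k is less than p, so i ≥ j fails; thus xz ∉ L.
This contradicts the pumping lemma, so L is not regular.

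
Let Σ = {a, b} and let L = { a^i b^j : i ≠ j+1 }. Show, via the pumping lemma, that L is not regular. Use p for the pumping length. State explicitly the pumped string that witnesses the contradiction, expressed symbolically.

Assume L is regular; let p be its pumping constant.
Choose w = a^p b^{p+p!-1}. Since p ≠ (p+p!-1)+1 = p+p!, w ∈ L; and |w| ≥ p.
The pumping lemma gives a decomposition w = xyz where |xy| ≤ p and y is nonempty.
Since the first p symbols of w are all a's and |xy| ≤ p, y lies entirely in the leading a-block: y = a^k for some k with 1 ≤ k ≤ p.
Since 1 ≤ k ≤ p, k divides p!; set t = 1 + p!/k. Then xy^t z has p + (p!/k)·k = p + p! copies of a. Now the a-count is p+p! and (b-count)+1 = (p+p!-1)+1 = p+p!, so i ≠ j+1 fails. So xy^t z = a^{p+p!} b^{p+p!-1} ∉ L.
This is a contradiction; hence L is not regular.

a^{p+p!} b^{p+p!-1}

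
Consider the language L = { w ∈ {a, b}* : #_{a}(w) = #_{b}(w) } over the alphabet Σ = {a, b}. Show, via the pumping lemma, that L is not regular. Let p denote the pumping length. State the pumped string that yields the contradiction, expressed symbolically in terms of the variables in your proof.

a^{p+k} b^p

Toward a contradiction, assume L is regular with pumping length p.
Choose w = a^p b^p ∈ L with |w| = 2p ≥ p.
Write w = xyz as guaranteed by the lemma, with |xy| ≤ p and y is nonempty.
Because |xy| ≤ p and w begins with p copies of a, we have y = a^k with 1 ≤ k ≤ p.
Pump with i = 2: xy^2z = a^{p+k} b^p has p+k occurrences of a but only p of b. Since k ≥ 1 the counts differ, so xy^2z ∉ L.
This contradicts the pumping lemma, so L is not regular.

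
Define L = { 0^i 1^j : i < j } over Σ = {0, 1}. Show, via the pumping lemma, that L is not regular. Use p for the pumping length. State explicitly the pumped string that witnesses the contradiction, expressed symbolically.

0^{p+k} 1^{p+1}

Suppose for contradiction that L is regular, and let p be the pumping length.
Choose w = 0^p 1^{p+1} ∈ L, with |w| = 2p+1 ≥ p.
Write w = xyz as guaranteed by the lemma, with |xy| ≤ p and |y| > 0.
Since the first p symbols of w are all 0's and |xy| ≤ p, y lies entirely in the leading 0-block: y = 0^k for some k with 1 ≤ k ≤ p.
Consider xy^2z = 0^{p+k} 1^{p+1}. Since k ≥ 1, the 0-count p+k is at least p+1, so i < j fails; thus xy^2z ∉ L.
This contradicts the pumping lemma, so L is not regular.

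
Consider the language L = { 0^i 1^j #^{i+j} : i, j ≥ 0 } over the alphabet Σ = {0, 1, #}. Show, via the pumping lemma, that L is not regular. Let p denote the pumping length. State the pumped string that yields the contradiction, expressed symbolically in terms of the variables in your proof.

0^{p+k} 1^p #^{2p}

Assume L is regular. Let p be the pumping length given by the pumping lemma.
Take w = 0^p 1^p #^{2p} ∈ L (with i=j=p, i+j=2p), |w| = 4p ≥ p.
Write w = xyz as guaranteed by the lemma, with |xy| ≤ p and |y| ≥ 1.
Since the first p symbols of w are all 0's and |xy| ≤ p, y lies entirely in the leading 0-block: y = 0^k for some k with 1 ≤ k ≤ p.
Consider xy^2z = 0^{p+k} 1^p #^{2p}. Now the 0- and 1-counts sum to 2p+k, but the #-count is 2p ≠ 2p+k. So xy^2z ∉ L.
This is a contradiction; hence L is not regular.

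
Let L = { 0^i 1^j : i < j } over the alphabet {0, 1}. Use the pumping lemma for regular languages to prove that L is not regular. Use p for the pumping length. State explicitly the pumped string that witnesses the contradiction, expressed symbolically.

Assume L is regular. Let p be the pumping length given by the pumping lemma.
Choose w = 0^p 1^{p+1} ∈ L, with |w| = 2p+1 ≥ p.
The pumping lemma gives a decomposition w = xyz where |xy| ≤ p and |y| ≥ 1.
The first p characters of w are 0's, so xy (and hence y) consists only of 0's. Write y = 0^k, 1 ≤ k ≤ p.
Consider xy^2z = 0^{p+k} 1^{p+1}. Since k ≥ 1, the 0-count p+k is at least p+1, so i < j fails; thus xy^2z ∉ L.
This is a contradiction; hence L is not regular.

0^{p+k} 1^{p+1}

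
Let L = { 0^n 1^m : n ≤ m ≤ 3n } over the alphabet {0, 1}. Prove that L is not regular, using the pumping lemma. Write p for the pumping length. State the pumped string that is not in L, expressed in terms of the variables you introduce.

Toward a contradiction, assume L is regular with pumping length p.
Take w = 0^p 1^p ∈ L (since p ≤ p ≤ 3p), with |w| = 2p ≥ p.
The pumping lemma gives a decomposition w = xyz where |xy| ≤ p and |y| ≥ 1.
Because |xy| ≤ p and w begins with p copies of 0, we have y = 0^k with 1 ≤ k ≤ p.
Pump with i = 2: xy^2z = 0^{p+k} 1^p. Now n = p+k > p = m, so the condition n ≤ m fails. Thus xy^2z ∉ L.
Contradiction. Therefore L is not regular.

0^{p+k} 1^p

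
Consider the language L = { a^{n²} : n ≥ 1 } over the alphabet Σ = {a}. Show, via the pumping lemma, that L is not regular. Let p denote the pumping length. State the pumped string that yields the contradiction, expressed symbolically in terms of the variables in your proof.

a^{p²+k}

Toward a contradiction, assume L is regular with pumping length p.
Take w = a^{p²} ∈ L with |w| = p² ≥ p.
By the pumping lemma, w = xyz with |xy| ≤ p and y is nonempty.
Then y = a^k for some k with 1 ≤ k ≤ p.
Pump with i = 2: xy^2z = a^{p²+k}. Since 1 ≤ k ≤ p, p² < p²+k ≤ p²+p < (p+1)², so p²+k lies strictly between consecutive squares and is not a perfect square. So xy^2z ∉ L.
Contradiction. Therefore L is not regular.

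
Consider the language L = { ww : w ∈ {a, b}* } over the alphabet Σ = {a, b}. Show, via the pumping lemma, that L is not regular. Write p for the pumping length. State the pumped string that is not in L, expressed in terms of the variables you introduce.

Suppose for contradiction that L is regular, and let p be the pumping length.
Take w = a^p b^p a^p b^p = uu where u = a^pb^p; then w ∈ L and |w| = 4p ≥ p.
Write w = xyz as guaranteed by the lemma, with |xy| ≤ p and y is nonempty.
Because |xy| ≤ p and w begins with p copies of a, we have y = a^k with 1 ≤ k ≤ p.
Pump with i = 2: xy^2z = a^{p+k} b^p a^p b^p, of length 4p+k. Suppose this equals vv. The string starts with a and ends with b, so v does too; thus the boundary between the two copies of v is a b→a transition. There is exactly one such transition, at position 2p+k, so |v| = 2p+k and |vv| = 4p+2k ≠ 4p+k since k ≥ 1. So xy^2z ∉ L.
This contradicts the pumping lemma, so L is not regular.

a^{p+k} b^p a^p b^p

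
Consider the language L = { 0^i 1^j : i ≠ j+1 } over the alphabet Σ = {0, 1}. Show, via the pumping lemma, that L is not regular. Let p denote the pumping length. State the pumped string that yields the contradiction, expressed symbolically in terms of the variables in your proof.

Toward a contradiction, assume L is regular with pumping length p.
Choose w = 0^p 1^{p+p!-1}. Since p ≠ (p+p!-1)+1 = p+p!, w ∈ L; and |w| ≥ p.
By the pumping lemma, w = xyz with |xy| ≤ p and |y| ≥ 1.
The first p characters of w are 0's, so xy (and hence y) consists only of 0's. Write y = 0^k, 1 ≤ k ≤ p.
Since 1 ≤ k ≤ p, k divides p!; set t = 1 + p!/k. Then xy^t z has p + (p!/k)·k = p + p! copies of 0. Now the 0-count is p+p! and (1-count)+1 = (p+p!-1)+1 = p+p!, so i ≠ j+1 fails. So xy^t z = 0^{p+p!} 1^{p+p!-1} ∉ L.
This is a contradiction; hence L is not regular.

0^{p+p!} 1^{p+p!-1}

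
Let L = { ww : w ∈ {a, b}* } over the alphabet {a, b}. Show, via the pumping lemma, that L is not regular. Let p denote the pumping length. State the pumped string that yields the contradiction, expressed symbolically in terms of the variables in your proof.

a^{p+k} b^p a^p b^p

Toward a contradiction, assume L is regular with pumping length p.
Take w = a^p b^p a^p b^p = uu where u = a^pb^p; then w ∈ L and |w| = 4p ≥ p.
Write w = xyz as guaranteed by the lemma, with |xy| ≤ p and |y| ≥ 1.
The first p characters of w are a's, so xy (and hence y) consists only of a's. Write y = a^k, 1 ≤ k ≤ p.
Pump with i = 2: xy^2z = a^{p+k} b^p a^p b^p, of length 4p+k. Suppose this equals vv. The string starts with a and ends with b, so v does too; thus the boundary between the two copies of v is a b→a transition. There is exactly one such transition, at position 2p+k, so |v| = 2p+k and |vv| = 4p+2k ≠ 4p+k since k ≥ 1. So xy^2z ∉ L.
This contradicts the pumping lemma, so L is not regular.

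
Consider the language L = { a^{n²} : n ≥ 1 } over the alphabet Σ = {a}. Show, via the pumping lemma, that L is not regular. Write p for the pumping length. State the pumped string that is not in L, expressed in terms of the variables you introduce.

a^{p²+k}

Toward a contradiction, assume L is regular with pumping length p.
Take w = a^{p²} ∈ L with |w| = p² ≥ p.
By the pumping lemma, w = xyz with |xy| ≤ p and |y| ≥ 1.
Then y = a^k for some k with 1 ≤ k ≤ p.
Pump with i = 2: xy^2z = a^{p²+k}. Since 1 ≤ k ≤ p, p² < p²+k ≤ p²+p < (p+1)², so p²+k lies strictly between consecutive squares and is not a perfect square. So xy^2z ∉ L.
Contradiction. Therefore L is not regular.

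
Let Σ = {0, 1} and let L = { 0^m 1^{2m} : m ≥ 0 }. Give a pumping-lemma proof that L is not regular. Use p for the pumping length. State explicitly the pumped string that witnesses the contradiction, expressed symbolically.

Assume L is regular; let p be its pumping constant.
Choose w = 0^p 1^{2p}, which is in L with |w| = 3p ≥ p.
By the pumping lemma, w = xyz with |xy| ≤ p and y is nonempty.
The first p characters of w are 0's, so xy (and hence y) consists only of 0's. Write y = 0^k, 1 ≤ k ≤ p.
Pump with i = 2: xy^2z = 0^{p+k} 1^{2p}. For this to lie in L we would need 2p = 2(p+k), which forces k = 0. But k ≥ 1, so xy^2z ∉ L.
This is a contradiction; hence L is not regular.

0^{p+k} 1^{2p}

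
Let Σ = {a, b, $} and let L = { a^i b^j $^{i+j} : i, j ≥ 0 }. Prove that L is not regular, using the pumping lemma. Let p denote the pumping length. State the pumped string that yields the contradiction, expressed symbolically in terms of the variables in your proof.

a^{p+k} b^p $^{2p}

Toward a contradiction, assume L is regular with pumping length p.
Take w = a^p b^p $^{2p} ∈ L (with i=j=p, i+j=2p), |w| = 4p ≥ p.
The pumping lemma gives a decomposition w = xyz where |xy| ≤ p and y is nonempty.
Since the first p symbols of w are all a's and |xy| ≤ p, y lies entirely in the leading a-block: y = a^k for some k with 1 ≤ k ≤ p.
Consider xy^2z = a^{p+k} b^p $^{2p}. Now the a- and b-counts sum to 2p+k, but the $-count is 2p ≠ 2p+k. So xy^2z ∉ L.
Contradiction. Therefore L is not regular.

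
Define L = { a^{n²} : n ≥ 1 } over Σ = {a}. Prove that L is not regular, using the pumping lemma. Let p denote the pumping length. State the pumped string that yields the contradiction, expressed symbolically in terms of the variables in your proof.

a^{p²+k}

Suppose for contradiction that L is regular, and let p be the pumping length.
Take w = a^{p²} ∈ L with |w| = p² ≥ p.
By the pumping lemma, w = xyz with |xy| ≤ p and |y| > 0.
Then y = a^k for some k with 1 ≤ k ≤ p.
Pump with i = 2: xy^2z = a^{p²+k}. Since 1 ≤ k ≤ p, p² < p²+k ≤ p²+p < (p+1)², so p²+k lies strictly between consecutive squares and is not a perfect square. So xy^2z ∉ L.
Contradiction. Therefore L is not regular.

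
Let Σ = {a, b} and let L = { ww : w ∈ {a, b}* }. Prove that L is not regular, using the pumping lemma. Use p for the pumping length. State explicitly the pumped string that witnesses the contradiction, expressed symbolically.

Suppose for contradiction that L is regular, and let p be the pumping length.
Take w = a^p b^p a^p b^p = uu where u = a^pb^p; then w ∈ L and |w| = 4p ≥ p.
The pumping lemma gives a decomposition w = xyz where |xy| ≤ p and y is nonempty.
The first p characters of w are a's, so xy (and hence y) consists only of a's. Write y = a^k, 1 ≤ k ≤ p.
Pump with i = 2: xy^2z = a^{p+k} b^p a^p b^p, of length 4p+k. Suppose this equals vv. The string starts with a and ends with b, so v does too; thus the boundary between the two copies of v is a b→a transition. There is exactly one such transition, at position 2p+k, so |v| = 2p+k and |vv| = 4p+2k ≠ 4p+k since k ≥ 1. So xy^2z ∉ L.
Contradiction. Therefore L is not regular.

a^{p+k} b^p a^p b^p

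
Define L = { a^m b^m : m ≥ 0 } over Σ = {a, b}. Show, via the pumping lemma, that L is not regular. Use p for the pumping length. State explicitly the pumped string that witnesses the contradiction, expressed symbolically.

a^{p+k} b^p

Toward a contradiction, assume L is regular with pumping length p.
Let w = a^p b^p ∈ L; note |w| = 2p ≥ p.
By the pumping lemma, w = xyz with |xy| ≤ p and |y| ≥ 1.
Since the first p symbols of w are all a's and |xy| ≤ p, y lies entirely in the leading a-block: y = a^k for some k with 1 ≤ k ≤ p.
Pump with i = 2: xy^2z = a^{p+k} b^p. For this to lie in L we would need p = p+k, which forces k = 0. But k ≥ 1, so xy^2z ∉ L.
Contradiction. Therefore L is not regular.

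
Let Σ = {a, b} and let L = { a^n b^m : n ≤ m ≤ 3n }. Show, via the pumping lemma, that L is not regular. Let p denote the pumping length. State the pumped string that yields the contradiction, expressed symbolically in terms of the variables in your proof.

a^{p+k} b^p

Assume L is regular. Let p be the pumping length given by the pumping lemma.
Take w = a^p b^p ∈ L (since p ≤ p ≤ 3p), with |w| = 2p ≥ p.
The pumping lemma gives a decomposition w = xyz where |xy| ≤ p and |y| ≥ 1.
The first p characters of w are a's, so xy (and hence y) consists only of a's. Write y = a^k, 1 ≤ k ≤ p.
Pump with i = 2: xy^2z = a^{p+k} b^p. Now n = p+k > p = m, so the condition n ≤ m fails. Thus xy^2z ∉ L.
This is a contradiction; hence L is not regular.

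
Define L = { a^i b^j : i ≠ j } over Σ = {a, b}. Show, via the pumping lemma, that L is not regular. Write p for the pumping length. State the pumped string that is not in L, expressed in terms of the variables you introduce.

a^{p+p!} b^{p+p!}

Assume L is regular; let p be its pumping constant.
Choose w = a^p b^{p+p!}. Since p ≠ p+p!, w ∈ L; and |w| ≥ p.
The pumping lemma gives a decomposition w = xyz where |xy| ≤ p and y is nonempty.
The first p characters of w are a's, so xy (and hence y) consists only of a's. Write y = a^k, 1 ≤ k ≤ p.
Since 1 ≤ k ≤ p, k divides p!; set t = 1 + p!/k. Then xy^t z has p + (p!/k)·k = p + p! copies of a. Now the a-count equals the b-count, so i ≠ j fails. So xy^t z = a^{p+p!} b^{p+p!} ∉ L.
This is a contradiction; hence L is not regular.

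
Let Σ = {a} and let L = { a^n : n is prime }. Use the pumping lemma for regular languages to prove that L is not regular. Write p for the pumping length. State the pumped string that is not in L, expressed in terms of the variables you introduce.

a^{q(1+k)}

Suppose for contradiction that L is regular, and let p be the pumping length.
Let q be a prime with q ≥ p+2 (infinitely many primes exist), and take w = a^q ∈ L with |w| = q ≥ p.
The pumping lemma gives a decomposition w = xyz where |xy| ≤ p and |y| ≥ 1.
Then y = a^k for some k with 1 ≤ k ≤ p.
Since 1 ≤ k ≤ p, |xz| = q-k. Pump with i = q+1: |xy^{q+1}z| = (q-k)+(q+1)k = q+qk = q(1+k), which is composite (both factors ≥ 2). So xy^{q+1}z = a^{q(1+k)} ∉ L.
Contradiction. Therefore L is not regular.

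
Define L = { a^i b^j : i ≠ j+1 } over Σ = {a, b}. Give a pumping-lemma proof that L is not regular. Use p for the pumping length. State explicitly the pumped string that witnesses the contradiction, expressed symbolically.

Toward a contradiction, assume L is regular with pumping length p.
Choose w = a^p b^{p+p!-1}. Since p ≠ (p+p!-1)+1 = p+p!, w ∈ L; and |w| ≥ p.
The pumping lemma gives a decomposition w = xyz where |xy| ≤ p and |y| > 0.
Since the first p symbols of w are all a's and |xy| ≤ p, y lies entirely in the leading a-block: y = a^k for some k with 1 ≤ k ≤ p.
Since 1 ≤ k ≤ p, k divides p!; set t = 1 + p!/k. Then xy^t z has p + (p!/k)·k = p + p! copies of a. Now the a-count is p+p! and (b-count)+1 = (p+p!-1)+1 = p+p!, so i ≠ j+1 fails. So xy^t z = a^{p+p!} b^{p+p!-1} ∉ L.
Contradiction. Therefore L is not regular.

a^{p+p!} b^{p+p!-1}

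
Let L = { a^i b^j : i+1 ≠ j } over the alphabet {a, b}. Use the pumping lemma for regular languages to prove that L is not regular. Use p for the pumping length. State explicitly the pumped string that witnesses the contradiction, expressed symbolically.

a^{p+p!} b^{p+p!+1}

Assume L is regular; let p be its pumping constant.
Choose w = a^p b^{p+p!+1}. Since p ≠ (p+p!+1)-1 = p+p!, w ∈ L; and |w| ≥ p.
Write w = xyz as guaranteed by the lemma, with |xy| ≤ p and |y| > 0.
Since the first p symbols of w are all a's and |xy| ≤ p, y lies entirely in the leading a-block: y = a^k for some k with 1 ≤ k ≤ p.
Since 1 ≤ k ≤ p, k divides p!; set t = 1 + p!/k. Then xy^t z has p + (p!/k)·k = p + p! copies of a. Now the a-count is p+p! and (b-count)-1 = (p+p!+1)-1 = p+p!, so i+1 ≠ j fails. So xy^t z = a^{p+p!} b^{p+p!+1} ∉ L.
Contradiction. Therefore L is not regular.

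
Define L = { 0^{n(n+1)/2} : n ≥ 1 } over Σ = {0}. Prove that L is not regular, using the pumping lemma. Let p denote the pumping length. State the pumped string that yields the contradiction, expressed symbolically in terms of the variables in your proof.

0^{p(p+1)/2+k}

Toward a contradiction, assume L is regular with pumping length p.
Take w = 0^{p(p+1)/2} ∈ L with |w| = p(p+1)/2 ≥ p.
The pumping lemma gives a decomposition w = xyz where |xy| ≤ p and |y| > 0.
Then y = 0^k for some k with 1 ≤ k ≤ p.
Pump with i = 2: xy^2z = 0^{p(p+1)/2+k}. Since 1 ≤ k ≤ p, p(p+1)/2 < p(p+1)/2+k ≤ p(p+1)/2+p < (p+1)(p+2)/2, so p(p+1)/2+k is strictly between consecutive triangular numbers. So xy^2z ∉ L.
Contradiction. Therefore L is not regular.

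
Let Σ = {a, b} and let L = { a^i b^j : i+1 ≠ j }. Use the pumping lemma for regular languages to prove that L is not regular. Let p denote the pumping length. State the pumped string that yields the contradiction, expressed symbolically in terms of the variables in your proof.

a^{p+p!} b^{p+p!+1}

Assume L is regular. Let p be the pumping length given by the pumping lemma.
Choose w = a^p b^{p+p!+1}. Since p ≠ (p+p!+1)-1 = p+p!, w ∈ L; and |w| ≥ p.
Write w = xyz as guaranteed by the lemma, with |xy| ≤ p and |y| > 0.
Because |xy| ≤ p and w begins with p copies of a, we have y = a^k with 1 ≤ k ≤ p.
Since 1 ≤ k ≤ p, k divides p!; set t = 1 + p!/k. Then xy^t z has p + (p!/k)·k = p + p! copies of a. Now the a-count is p+p! and (b-count)-1 = (p+p!+1)-1 = p+p!, so i+1 ≠ j fails. So xy^t z = a^{p+p!} b^{p+p!+1} ∉ L.
This contradicts the pumping lemma, so L is not regular.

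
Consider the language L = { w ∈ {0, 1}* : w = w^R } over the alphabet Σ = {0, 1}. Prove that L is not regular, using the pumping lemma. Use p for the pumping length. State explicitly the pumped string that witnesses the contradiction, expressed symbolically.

0^{p+k} 1 0^p

Toward a contradiction, assume L is regular with pumping length p.
Take w = 0^p 1 0^p, a palindrome of length 2p+1 ≥ p.
By the pumping lemma, w = xyz with |xy| ≤ p and |y| ≥ 1.
Because |xy| ≤ p and w begins with p copies of 0, we have y = 0^k with 1 ≤ k ≤ p.
Pump with i = 2: xy^2z = 0^{p+k} 1 0^p. Its reverse is 0^p 1 0^{p+k}, which differs from xy^2z since k ≥ 1. So xy^2z is not a palindrome and xy^2z ∉ L.
This is a contradiction; hence L is not regular.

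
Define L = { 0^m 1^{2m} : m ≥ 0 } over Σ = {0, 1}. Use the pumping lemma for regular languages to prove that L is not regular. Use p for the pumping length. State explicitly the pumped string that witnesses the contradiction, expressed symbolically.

Assume L is regular; let p be its pumping constant.
Choose w = 0^p 1^{2p}, which is in L with |w| = 3p ≥ p.
Write w = xyz as guaranteed by the lemma, with |xy| ≤ p and |y| ≥ 1.
Since the first p symbols of w are all 0's and |xy| ≤ p, y lies entirely in the leading 0-block: y = 0^k for some k with 1 ≤ k ≤ p.
Pump with i = 2: xy^2z = 0^{p+k} 1^{2p}. For this to lie in L we would need 2p = 2(p+k), which forces k = 0. But k ≥ 1, so xy^2z ∉ L.
This contradicts the pumping lemma, so L is not regular.

0^{p+k} 1^{2p}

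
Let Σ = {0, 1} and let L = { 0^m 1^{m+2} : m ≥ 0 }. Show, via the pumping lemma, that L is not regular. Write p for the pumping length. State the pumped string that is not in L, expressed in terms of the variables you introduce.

0^{p+k} 1^{p+2}

Assume L is regular. Let p be the pumping length given by the pumping lemma.
Let w = 0^p 1^{p+2} ∈ L; note |w| = 2p+2 ≥ p.
By the pumping lemma, w = xyz with |xy| ≤ p and |y| ≥ 1.
Since the first p symbols of w are all 0's and |xy| ≤ p, y lies entirely in the leading 0-block: y = 0^k for some k with 1 ≤ k ≤ p.
Pump with i = 2: xy^2z = 0^{p+k} 1^{p+2}. For this to lie in L we would need p+2 = (p+k)+2, which forces k = 0. But k ≥ 1, so xy^2z ∉ L.
This contradicts the pumping lemma, so L is not regular.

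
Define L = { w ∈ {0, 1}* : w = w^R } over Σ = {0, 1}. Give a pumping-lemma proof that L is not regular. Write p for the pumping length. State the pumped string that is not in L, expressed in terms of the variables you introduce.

Assume L is regular; let p be its pumping constant.
Take w = 0^p 1 0^p, a palindrome of length 2p+1 ≥ p.
Write w = xyz as guaranteed by the lemma, with |xy| ≤ p and |y| ≥ 1.
Because |xy| ≤ p and w begins with p copies of 0, we have y = 0^k with 1 ≤ k ≤ p.
Pump with i = 2: xy^2z = 0^{p+k} 1 0^p. Its reverse is 0^p 1 0^{p+k}, which differs from xy^2z since k ≥ 1. So xy^2z is not a palindrome and xy^2z ∉ L.
This contradicts the pumping lemma, so L is not regular.

0^{p+k} 1 0^p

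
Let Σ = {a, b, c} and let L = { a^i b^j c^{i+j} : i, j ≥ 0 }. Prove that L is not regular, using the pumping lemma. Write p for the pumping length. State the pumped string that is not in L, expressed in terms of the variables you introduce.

a^{p+k} b^p c^{2p}

Assume L is regular. Let p be the pumping length given by the pumping lemma.
Take w = a^p b^p c^{2p} ∈ L (with i=j=p, i+j=2p), |w| = 4p ≥ p.
Write w = xyz as guaranteed by the lemma, with |xy| ≤ p and |y| > 0.
Since the first p symbols of w are all a's and |xy| ≤ p, y lies entirely in the leading a-block: y = a^k for some k with 1 ≤ k ≤ p.
Consider xy^2z = a^{p+k} b^p c^{2p}. Now the a- and b-counts sum to 2p+k, but the c-count is 2p ≠ 2p+k. So xy^2z ∉ L.
Contradiction. Therefore L is not regular.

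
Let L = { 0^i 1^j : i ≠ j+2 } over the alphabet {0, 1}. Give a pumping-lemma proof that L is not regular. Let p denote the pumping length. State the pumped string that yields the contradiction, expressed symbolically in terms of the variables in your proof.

0^{p+p!} 1^{p+p!-2}

Suppose for contradiction that L is regular, and let p be the pumping length.
Choose w = 0^p 1^{p+p!-2}. Since p ≠ (p+p!-2)+2 = p+p!, w ∈ L; and |w| ≥ p.
By the pumping lemma, w = xyz with |xy| ≤ p and |y| > 0.
Because |xy| ≤ p and w begins with p copies of 0, we have y = 0^k with 1 ≤ k ≤ p.
Since 1 ≤ k ≤ p, k divides p!; set t = 1 + p!/k. Then xy^t z has p + (p!/k)·k = p + p! copies of 0. Now the 0-count is p+p! and (1-count)+2 = (p+p!-2)+2 = p+p!, so i ≠ j+2 fails. So xy^t z = 0^{p+p!} 1^{p+p!-2} ∉ L.
This is a contradiction; hence L is not regular.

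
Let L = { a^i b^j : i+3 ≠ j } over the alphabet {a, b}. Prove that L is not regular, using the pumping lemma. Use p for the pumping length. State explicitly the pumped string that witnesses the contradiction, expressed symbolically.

a^{p+p!} b^{p+p!+3}

Assume L is regular; let p be its pumping constant.
Choose w = a^p b^{p+p!+3}. Since p ≠ (p+p!+3)-3 = p+p!, w ∈ L; and |w| ≥ p.
The pumping lemma gives a decomposition w = xyz where |xy| ≤ p and |y| ≥ 1.
Because |xy| ≤ p and w begins with p copies of a, we have y = a^k with 1 ≤ k ≤ p.
Since 1 ≤ k ≤ p, k divides p!; set t = 1 + p!/k. Then xy^t z has p + (p!/k)·k = p + p! copies of a. Now the a-count is p+p! and (b-count)-3 = (p+p!+3)-3 = p+p!, so i+3 ≠ j fails. So xy^t z = a^{p+p!} b^{p+p!+3} ∉ L.
Contradiction. Therefore L is not regular.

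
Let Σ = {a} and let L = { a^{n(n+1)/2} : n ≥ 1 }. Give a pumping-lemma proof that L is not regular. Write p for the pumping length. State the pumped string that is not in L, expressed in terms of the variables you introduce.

a^{p(p+1)/2+k}

Toward a contradiction, assume L is regular with pumping length p.
Take w = a^{p(p+1)/2} ∈ L with |w| = p(p+1)/2 ≥ p.
By the pumping lemma, w = xyz with |xy| ≤ p and |y| ≥ 1.
Then y = a^k for some k with 1 ≤ k ≤ p.
Pump with i = 2: xy^2z = a^{p(p+1)/2+k}. Since 1 ≤ k ≤ p, p(p+1)/2 < p(p+1)/2+k ≤ p(p+1)/2+p < (p+1)(p+2)/2, so p(p+1)/2+k is strictly between consecutive triangular numbers. So xy^2z ∉ L.
Contradiction. Therefore L is not regular.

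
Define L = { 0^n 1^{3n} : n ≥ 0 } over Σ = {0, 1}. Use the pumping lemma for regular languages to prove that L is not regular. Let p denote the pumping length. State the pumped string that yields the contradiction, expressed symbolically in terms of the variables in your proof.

Suppose for contradiction that L is regular, and let p be the pumping length.
Take w = 0^p 1^{3p}. Then w ∈ L and |w| = 4p ≥ p.
Write w = xyz as guaranteed by the lemma, with |xy| ≤ p and |y| > 0.
Since the first p symbols of w are all 0's and |xy| ≤ p, y lies entirely in the leading 0-block: y = 0^k for some k with 1 ≤ k ≤ p.
Pump with i = 2: xy^2z = 0^{p+k} 1^{3p}. For this to lie in L we would need 3p = 3(p+k), which forces k = 0. But k ≥ 1, so xy^2z ∉ L.
Contradiction. Therefore L is not regular.

0^{p+k} 1^{3p}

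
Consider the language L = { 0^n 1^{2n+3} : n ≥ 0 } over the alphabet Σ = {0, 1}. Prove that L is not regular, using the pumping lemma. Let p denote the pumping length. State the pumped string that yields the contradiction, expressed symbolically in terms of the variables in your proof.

Assume L is regular. Let p be the pumping length given by the pumping lemma.
Take w = 0^p 1^{2p+3}. Then w ∈ L and |w| = 3p+3 ≥ p.
Write w = xyz as guaranteed by the lemma, with |xy| ≤ p and |y| > 0.
Since the first p symbols of w are all 0's and |xy| ≤ p, y lies entirely in the leading 0-block: y = 0^k for some k with 1 ≤ k ≤ p.
Pump with i = 2: xy^2z = 0^{p+k} 1^{2p+3}. For this to lie in L we would need 2p+3 = 2(p+k)+3, which forces k = 0. But k ≥ 1, so xy^2z ∉ L.
Contradiction. Therefore L is not regular.

0^{p+k} 1^{2p+3}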